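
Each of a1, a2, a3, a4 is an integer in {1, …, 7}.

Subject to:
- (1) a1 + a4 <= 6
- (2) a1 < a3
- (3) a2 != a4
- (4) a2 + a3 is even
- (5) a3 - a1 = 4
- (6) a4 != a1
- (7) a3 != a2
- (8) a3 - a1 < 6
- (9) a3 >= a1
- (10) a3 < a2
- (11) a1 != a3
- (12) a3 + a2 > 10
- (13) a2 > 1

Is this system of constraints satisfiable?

One satisfying assignment is a1 = 1, a2 = 7, a3 = 5, a4 = 2.
For the less obvious constraints — constraint 1: a1 + a4 = 3; constraint 5: a3 - a1 = 4 — and the others hold by inspection.

Satisfiable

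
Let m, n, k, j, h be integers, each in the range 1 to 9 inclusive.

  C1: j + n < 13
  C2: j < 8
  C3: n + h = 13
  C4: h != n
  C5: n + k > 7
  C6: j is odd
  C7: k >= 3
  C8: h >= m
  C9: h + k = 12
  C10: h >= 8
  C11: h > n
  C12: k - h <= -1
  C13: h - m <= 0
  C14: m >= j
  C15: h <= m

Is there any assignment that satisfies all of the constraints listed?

Satisfiable

The assignment m = 8, n = 5, k = 4, j = 5, h = 8 works:
  constraint 1 holds since j + n = 10.
  constraint 3 holds since n + h = 13.
  constraint 5 holds since n + k = 9.
The rest check out directly.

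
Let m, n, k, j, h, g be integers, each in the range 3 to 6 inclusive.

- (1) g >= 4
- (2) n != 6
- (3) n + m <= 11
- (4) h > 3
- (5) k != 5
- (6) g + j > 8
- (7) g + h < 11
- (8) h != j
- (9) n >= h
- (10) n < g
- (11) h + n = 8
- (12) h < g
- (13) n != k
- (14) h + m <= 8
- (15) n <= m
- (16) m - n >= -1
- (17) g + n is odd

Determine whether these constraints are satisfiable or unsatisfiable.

Satisfiable

The assignment m = 4, n = 4, k = 6, j = 5, h = 4, g = 5 works:
  constraint 3 holds since n + m = 8.
  constraint 6 holds since g + j = 10.
  constraint 7 holds since g + h = 9.
The rest check out directly.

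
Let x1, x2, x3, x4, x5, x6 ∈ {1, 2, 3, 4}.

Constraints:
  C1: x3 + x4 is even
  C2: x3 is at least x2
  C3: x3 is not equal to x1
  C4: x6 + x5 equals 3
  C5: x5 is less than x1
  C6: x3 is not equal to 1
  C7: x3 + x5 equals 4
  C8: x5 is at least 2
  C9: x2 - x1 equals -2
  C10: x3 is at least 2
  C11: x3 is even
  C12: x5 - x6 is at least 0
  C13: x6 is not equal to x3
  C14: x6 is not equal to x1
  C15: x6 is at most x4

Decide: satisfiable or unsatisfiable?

Take x1 = 3, x2 = 1, x3 = 2, x4 = 2, x5 = 2, x6 = 1. Then constraint 4: x6 + x5 = 3; constraint 7: x3 + x5 = 4, and every other listed constraint is also met.

Satisfiable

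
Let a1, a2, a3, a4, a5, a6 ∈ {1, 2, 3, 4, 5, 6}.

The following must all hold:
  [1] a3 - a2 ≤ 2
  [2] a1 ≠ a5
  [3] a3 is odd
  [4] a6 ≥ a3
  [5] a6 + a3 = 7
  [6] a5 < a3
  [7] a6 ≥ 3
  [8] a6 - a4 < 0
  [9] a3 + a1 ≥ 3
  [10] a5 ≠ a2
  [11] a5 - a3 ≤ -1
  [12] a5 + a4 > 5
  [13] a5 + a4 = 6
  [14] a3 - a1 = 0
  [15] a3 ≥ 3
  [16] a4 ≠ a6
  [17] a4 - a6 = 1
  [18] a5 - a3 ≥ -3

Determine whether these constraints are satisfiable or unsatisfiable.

Satisfiable

The assignment a1 = 3, a2 = 3, a3 = 3, a4 = 5, a5 = 1, a6 = 4 works:
  constraint 1 holds since a3 - a2 = 0.
  constraint 5 holds since a6 + a3 = 7.
  constraint 8 holds since a6 - a4 = -1.
The rest check out directly.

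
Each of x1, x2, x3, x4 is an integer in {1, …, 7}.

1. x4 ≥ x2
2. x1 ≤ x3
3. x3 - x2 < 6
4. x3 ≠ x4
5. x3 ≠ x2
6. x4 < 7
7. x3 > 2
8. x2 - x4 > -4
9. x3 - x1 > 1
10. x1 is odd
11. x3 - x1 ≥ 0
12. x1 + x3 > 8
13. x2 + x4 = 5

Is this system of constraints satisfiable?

Satisfiable

One satisfying assignment is x1 = 3, x2 = 2, x3 = 6, x4 = 3.
For the less obvious constraints — constraint 3: x3 - x2 = 4; constraint 8: x2 - x4 = -1 — and the others hold by inspection.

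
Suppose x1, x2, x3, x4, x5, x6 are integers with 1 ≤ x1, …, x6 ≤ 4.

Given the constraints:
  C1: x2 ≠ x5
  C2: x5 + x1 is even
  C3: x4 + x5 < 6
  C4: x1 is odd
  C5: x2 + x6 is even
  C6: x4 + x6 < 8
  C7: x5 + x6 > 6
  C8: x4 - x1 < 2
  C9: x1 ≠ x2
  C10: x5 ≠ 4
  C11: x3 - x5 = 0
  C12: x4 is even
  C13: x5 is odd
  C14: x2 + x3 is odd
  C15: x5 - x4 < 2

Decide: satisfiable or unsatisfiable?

One satisfying assignment is x1 = 3, x2 = 2, x3 = 3, x4 = 2, x5 = 3, x6 = 4.
For the less obvious constraints — constraint 3: x4 + x5 = 5; constraint 6: x4 + x6 = 6; constraint 7: x5 + x6 = 7 — and the others hold by inspection.

Satisfiable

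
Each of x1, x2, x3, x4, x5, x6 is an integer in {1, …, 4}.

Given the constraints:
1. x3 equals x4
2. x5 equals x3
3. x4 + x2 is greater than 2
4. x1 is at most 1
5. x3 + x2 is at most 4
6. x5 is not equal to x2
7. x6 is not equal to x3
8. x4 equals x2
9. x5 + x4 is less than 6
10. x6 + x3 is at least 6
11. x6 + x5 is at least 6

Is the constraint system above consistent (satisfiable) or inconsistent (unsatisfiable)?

From constraints 1, 2, and 8, x5 = x3 = x4 = x2, so x5 = x2. But constraint 6 says x5 ≠ x2. Contradiction.

Unsatisfiable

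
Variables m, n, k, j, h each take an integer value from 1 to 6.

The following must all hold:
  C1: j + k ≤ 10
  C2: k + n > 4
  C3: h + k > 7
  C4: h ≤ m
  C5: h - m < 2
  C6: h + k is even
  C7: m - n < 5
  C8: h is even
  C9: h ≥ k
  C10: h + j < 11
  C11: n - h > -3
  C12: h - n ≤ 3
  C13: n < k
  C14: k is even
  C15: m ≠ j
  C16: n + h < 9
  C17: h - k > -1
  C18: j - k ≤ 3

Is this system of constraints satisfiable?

Satisfiable

Try m = 5, n = 3, k = 4, j = 4, h = 4.
Check constraint 1: j + k = 8; constraint 2: k + n = 7; constraint 3: h + k = 8. The remaining constraints are straightforward to verify.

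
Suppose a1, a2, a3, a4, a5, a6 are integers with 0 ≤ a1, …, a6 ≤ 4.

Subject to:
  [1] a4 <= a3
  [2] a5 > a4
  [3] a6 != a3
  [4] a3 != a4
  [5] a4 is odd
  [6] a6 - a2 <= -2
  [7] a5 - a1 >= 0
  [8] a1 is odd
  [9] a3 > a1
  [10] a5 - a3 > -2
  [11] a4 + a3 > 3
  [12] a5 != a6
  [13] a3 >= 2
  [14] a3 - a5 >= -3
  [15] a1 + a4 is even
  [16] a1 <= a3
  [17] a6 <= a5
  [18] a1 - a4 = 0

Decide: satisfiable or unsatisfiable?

Satisfiable

Take a1 = 1, a2 = 3, a3 = 3, a4 = 1, a5 = 4, a6 = 0. Then constraint 6: a6 - a2 = -3; constraint 7: a5 - a1 = 3; constraint 10: a5 - a3 = 1, and every other listed constraint is also met.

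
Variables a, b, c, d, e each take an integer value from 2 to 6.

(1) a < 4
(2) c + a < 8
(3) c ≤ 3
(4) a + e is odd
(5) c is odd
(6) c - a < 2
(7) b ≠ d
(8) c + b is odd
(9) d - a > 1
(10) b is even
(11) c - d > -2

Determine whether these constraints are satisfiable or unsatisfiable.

Take a = 2, b = 6, c = 3, d = 4, e = 3. Then constraint 2: c + a = 5; constraint 6: c - a = 1; constraint 9: d - a = 2, and every other listed constraint is also met.

Satisfiable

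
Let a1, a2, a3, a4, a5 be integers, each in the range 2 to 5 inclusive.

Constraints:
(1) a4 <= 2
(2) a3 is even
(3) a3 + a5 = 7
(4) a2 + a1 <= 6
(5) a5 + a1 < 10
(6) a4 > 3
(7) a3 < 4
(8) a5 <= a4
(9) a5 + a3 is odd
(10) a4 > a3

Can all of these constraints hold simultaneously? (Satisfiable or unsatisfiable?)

Unsatisfiable

From constraint 6: a4 ≥ 4. From constraint 1: a4 ≤ 2. But 2 < 4, so no value of a4 works.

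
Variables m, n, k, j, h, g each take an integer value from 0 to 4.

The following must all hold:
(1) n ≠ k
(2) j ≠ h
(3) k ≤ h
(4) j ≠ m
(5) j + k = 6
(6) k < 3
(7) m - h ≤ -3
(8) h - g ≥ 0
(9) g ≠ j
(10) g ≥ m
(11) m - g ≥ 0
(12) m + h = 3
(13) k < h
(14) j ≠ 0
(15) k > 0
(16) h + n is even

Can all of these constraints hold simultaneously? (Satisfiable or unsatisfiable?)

The assignment m = 0, n = 1, k = 2, j = 4, h = 3, g = 0 works:
  constraint 5 holds since j + k = 6.
  constraint 7 holds since m - h = -3.
The rest check out directly.

Satisfiable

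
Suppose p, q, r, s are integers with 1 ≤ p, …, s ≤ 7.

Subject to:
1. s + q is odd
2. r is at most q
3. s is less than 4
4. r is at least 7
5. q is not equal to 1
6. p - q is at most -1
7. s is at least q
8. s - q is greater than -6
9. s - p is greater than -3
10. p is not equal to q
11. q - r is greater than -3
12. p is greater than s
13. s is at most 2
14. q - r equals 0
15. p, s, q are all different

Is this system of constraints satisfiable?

Unsatisfiable

From constraints 2 and 4: q ≥ r and r ≥ 7, so q ≥ 7. From constraints 7 and 13: q ≤ s and s ≤ 2, so q ≤ 2. But 2 < 7, so no value of q works.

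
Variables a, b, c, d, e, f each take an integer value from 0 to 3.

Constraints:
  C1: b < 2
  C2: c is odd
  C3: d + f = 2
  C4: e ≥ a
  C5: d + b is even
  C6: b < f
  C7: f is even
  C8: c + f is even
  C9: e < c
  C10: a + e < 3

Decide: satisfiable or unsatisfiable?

Constraint 2 makes c odd and constraint 7 makes f even, so c + f must be odd. Constraint 8 says c + f is even — contradiction.

Unsatisfiable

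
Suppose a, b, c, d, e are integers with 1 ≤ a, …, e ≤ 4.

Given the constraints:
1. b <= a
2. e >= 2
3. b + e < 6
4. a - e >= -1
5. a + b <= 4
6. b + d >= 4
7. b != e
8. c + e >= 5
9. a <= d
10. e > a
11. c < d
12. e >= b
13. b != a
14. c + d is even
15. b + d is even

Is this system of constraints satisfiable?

One satisfying assignment is a = 3, b = 1, c = 1, d = 3, e = 4.
For the less obvious constraints — constraint 3: b + e = 5; constraint 4: a - e = -1; constraint 5: a + b = 4 — and the others hold by inspection.

Satisfiable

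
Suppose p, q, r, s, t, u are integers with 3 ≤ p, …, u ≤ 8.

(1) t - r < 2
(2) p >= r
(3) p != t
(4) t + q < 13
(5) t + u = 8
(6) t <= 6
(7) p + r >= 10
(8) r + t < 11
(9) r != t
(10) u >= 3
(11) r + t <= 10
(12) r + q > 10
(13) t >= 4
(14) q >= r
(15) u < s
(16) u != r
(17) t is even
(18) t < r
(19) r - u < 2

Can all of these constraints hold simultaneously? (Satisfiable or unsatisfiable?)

The assignment p = 7, q = 6, r = 5, s = 6, t = 4, u = 4 works:
  constraint 1 holds since t - r = -1.
  constraint 4 holds since t + q = 10.
The rest check out directly.

Satisfiable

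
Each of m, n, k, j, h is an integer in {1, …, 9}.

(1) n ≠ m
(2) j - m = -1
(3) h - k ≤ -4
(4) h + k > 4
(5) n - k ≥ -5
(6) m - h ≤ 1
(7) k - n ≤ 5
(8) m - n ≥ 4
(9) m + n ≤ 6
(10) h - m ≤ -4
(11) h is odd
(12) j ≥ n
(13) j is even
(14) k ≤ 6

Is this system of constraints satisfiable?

Constraints 3, 5, 6, and 8 give m − n ≥ 4, n − k ≥ -5, k − h ≥ 4, h − m ≥ -1.
Adding all 4 inequalities: the left sides telescope to 0, and the right sides sum to 4 + (-5) + 4 + (-1) = 2. So 0 ≥ 2, which is false.

Unsatisfiable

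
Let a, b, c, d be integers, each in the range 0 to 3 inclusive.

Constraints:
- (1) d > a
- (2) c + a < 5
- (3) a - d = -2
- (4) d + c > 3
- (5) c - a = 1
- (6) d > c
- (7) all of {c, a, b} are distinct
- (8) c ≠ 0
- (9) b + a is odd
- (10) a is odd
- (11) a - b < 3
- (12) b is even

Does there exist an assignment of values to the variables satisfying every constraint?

Try a = 1, b = 0, c = 2, d = 3.
Check constraint 2: c + a = 3; constraint 3: a - d = -2; constraint 4: d + c = 5. The remaining constraints are straightforward to verify.

Satisfiable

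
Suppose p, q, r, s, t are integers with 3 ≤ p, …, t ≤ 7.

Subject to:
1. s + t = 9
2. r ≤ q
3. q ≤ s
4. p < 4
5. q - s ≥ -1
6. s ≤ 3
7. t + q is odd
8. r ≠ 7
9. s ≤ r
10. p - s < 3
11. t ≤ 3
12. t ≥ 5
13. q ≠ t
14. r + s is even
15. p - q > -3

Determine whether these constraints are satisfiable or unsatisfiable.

Unsatisfiable

From constraint 12: t ≥ 5. From constraint 11: t ≤ 3. But 3 < 5, so no value of t works.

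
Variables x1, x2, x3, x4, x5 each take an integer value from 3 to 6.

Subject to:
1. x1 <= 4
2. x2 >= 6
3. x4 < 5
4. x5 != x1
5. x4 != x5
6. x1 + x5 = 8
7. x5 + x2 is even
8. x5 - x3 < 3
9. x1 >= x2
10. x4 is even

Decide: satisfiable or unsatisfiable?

Unsatisfiable

From constraint 2: x2 ≥ 6. From constraints 1 and 9: x2 ≤ x1 and x1 ≤ 4, so x2 ≤ 4. But 4 < 6, so no value of x2 works.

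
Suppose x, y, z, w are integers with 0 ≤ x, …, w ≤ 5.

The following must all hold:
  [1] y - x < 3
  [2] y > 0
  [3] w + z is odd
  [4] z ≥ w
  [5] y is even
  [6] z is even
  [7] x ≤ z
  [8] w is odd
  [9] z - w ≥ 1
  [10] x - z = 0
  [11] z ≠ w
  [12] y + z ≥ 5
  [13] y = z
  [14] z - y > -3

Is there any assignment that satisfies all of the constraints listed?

Satisfiable

Try x = 4, y = 4, z = 4, w = 3.
Check constraint 1: y - x = 0; constraint 9: z - w = 1. The remaining constraints are straightforward to verify.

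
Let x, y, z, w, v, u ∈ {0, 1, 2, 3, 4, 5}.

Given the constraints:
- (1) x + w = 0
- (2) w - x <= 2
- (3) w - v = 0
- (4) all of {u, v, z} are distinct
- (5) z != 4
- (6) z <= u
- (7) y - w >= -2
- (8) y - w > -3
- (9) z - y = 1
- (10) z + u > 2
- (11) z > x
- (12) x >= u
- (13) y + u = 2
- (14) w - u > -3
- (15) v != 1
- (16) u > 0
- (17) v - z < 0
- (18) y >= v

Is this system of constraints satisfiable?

Constraints 6, 11, and 12 give z ≤ u, u ≤ x, x < z. Chaining: z ≤ u ≤ x < z, which forces z < z — impossible.

Unsatisfiable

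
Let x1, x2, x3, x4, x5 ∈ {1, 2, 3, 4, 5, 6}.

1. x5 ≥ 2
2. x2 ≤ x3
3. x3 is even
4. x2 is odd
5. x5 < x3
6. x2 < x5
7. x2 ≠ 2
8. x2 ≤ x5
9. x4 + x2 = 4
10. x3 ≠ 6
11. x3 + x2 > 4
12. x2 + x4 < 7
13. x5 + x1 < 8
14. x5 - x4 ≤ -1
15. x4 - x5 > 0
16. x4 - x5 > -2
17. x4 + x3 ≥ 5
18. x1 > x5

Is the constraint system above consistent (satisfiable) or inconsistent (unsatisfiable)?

One satisfying assignment is x1 = 5, x2 = 1, x3 = 4, x4 = 3, x5 = 2.
For the less obvious constraints — constraint 9: x4 + x2 = 4; constraint 11: x3 + x2 = 5; constraint 12: x2 + x4 = 4 — and the others hold by inspection.

Satisfiable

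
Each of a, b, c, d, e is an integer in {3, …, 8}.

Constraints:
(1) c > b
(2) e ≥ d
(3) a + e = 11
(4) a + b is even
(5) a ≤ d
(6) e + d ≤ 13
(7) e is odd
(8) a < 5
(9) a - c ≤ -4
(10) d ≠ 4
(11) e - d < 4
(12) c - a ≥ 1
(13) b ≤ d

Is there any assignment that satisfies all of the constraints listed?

The assignment a = 4, b = 4, c = 8, d = 6, e = 7 works:
  constraint 3 holds since a + e = 11.
  constraint 6 holds since e + d = 13.
  constraint 9 holds since a - c = -4.
The rest check out directly.

Satisfiable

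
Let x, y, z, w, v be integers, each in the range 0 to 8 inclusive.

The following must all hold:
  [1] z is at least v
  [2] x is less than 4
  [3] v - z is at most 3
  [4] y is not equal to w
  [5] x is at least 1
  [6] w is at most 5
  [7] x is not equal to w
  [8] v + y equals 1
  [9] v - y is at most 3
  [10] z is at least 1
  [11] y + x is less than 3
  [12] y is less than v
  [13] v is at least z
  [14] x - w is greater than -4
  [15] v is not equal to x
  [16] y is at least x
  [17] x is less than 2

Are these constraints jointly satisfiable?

From constraints 10 and 13: v ≥ z ≥ 1. From constraints 5 and 16: y ≥ x ≥ 1. Hence v + y ≥ 2. But constraint 8 requires v + y = 1, and 1 < 2. Contradiction.

Unsatisfiable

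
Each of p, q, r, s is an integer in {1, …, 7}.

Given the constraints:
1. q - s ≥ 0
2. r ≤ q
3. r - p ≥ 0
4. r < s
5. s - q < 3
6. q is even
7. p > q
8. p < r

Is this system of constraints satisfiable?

Unsatisfiable

Constraints 1, 4, 7, and 8 give q < p, p < r, r < s, s ≤ q. Chaining: q < p < r < s ≤ q, which forces q < q — impossible.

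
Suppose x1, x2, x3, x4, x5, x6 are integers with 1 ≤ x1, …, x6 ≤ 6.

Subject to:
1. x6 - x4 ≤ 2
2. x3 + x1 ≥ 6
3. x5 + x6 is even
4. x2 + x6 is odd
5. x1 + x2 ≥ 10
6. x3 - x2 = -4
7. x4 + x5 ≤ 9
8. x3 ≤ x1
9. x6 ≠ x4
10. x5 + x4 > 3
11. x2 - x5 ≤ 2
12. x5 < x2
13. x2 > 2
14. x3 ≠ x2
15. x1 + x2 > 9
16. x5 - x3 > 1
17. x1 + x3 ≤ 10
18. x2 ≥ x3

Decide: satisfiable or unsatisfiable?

Satisfiable

Setting (x1, x2, x3, x4, x5, x6) = (6, 6, 2, 1, 5, 3) satisfies everything: constraint 1: x6 - x4 = 2; constraint 2: x3 + x1 = 8, and the others follow.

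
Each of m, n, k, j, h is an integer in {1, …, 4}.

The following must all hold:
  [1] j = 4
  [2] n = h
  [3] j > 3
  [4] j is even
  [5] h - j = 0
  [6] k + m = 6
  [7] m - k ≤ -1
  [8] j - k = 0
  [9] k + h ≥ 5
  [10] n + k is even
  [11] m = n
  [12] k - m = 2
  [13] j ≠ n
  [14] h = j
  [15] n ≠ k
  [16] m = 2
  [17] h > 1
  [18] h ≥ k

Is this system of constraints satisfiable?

Constraint 16 fixes m = 2 and constraint 1 fixes j = 4. Constraints 2, 11, and 14 give m = n = h = j, so m = j. But 2 ≠ 4 — contradiction.

Unsatisfiable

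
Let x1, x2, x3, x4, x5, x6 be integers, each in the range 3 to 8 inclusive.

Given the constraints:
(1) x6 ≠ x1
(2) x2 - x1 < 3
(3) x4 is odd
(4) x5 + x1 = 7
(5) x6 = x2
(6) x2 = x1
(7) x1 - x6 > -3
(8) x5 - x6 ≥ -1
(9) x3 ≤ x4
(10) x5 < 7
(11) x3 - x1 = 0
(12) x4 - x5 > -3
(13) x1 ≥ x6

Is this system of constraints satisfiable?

From constraints 5 and 6, x6 = x2 = x1, so x6 = x1. But constraint 1 says x6 ≠ x1. Contradiction.

Unsatisfiable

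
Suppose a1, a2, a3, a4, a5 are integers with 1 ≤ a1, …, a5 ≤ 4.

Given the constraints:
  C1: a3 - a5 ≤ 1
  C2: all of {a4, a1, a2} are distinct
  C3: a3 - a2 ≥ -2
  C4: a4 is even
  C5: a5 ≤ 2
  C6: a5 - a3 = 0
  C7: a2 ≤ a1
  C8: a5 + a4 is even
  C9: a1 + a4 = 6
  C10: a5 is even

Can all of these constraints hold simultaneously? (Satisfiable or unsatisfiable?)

Satisfiable

Try a1 = 4, a2 = 1, a3 = 2, a4 = 2, a5 = 2.
Check constraint 1: a3 - a5 = 0; constraint 3: a3 - a2 = 1; constraint 6: a5 - a3 = 0. The remaining constraints are straightforward to verify.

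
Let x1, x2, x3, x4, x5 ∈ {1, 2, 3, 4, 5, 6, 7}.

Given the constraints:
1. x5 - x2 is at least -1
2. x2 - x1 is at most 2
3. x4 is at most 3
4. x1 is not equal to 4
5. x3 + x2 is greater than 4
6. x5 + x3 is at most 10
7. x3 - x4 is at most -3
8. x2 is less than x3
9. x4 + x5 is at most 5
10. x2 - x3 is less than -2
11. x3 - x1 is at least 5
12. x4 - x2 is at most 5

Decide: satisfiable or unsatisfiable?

Constraints 2, 7, 11, and 12 give x3 − x1 ≥ 5, x1 − x2 ≥ -2, x2 − x4 ≥ -5, x4 − x3 ≥ 3.
Adding all 4 inequalities: the left sides telescope to 0, and the right sides sum to 5 + (-2) + (-5) + 3 = 1. So 0 ≥ 1, which is false.

Unsatisfiable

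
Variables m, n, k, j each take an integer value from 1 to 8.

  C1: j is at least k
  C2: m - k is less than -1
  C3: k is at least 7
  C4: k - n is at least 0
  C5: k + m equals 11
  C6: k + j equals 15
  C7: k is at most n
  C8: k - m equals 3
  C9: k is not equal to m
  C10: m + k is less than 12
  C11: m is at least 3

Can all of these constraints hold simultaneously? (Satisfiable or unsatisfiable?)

Satisfiable

Try m = 4, n = 7, k = 7, j = 8.
Check constraint 2: m - k = -3; constraint 4: k - n = 0. The remaining constraints are straightforward to verify.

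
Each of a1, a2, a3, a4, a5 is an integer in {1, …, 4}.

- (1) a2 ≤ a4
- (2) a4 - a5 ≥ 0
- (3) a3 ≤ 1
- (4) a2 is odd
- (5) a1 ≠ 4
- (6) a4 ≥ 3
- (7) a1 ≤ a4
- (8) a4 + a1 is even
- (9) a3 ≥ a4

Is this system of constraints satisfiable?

Unsatisfiable

From constraints 6 and 9: a3 ≥ a4 and a4 ≥ 3, so a3 ≥ 3. From constraint 3: a3 ≤ 1. But 1 < 3, so no value of a3 works.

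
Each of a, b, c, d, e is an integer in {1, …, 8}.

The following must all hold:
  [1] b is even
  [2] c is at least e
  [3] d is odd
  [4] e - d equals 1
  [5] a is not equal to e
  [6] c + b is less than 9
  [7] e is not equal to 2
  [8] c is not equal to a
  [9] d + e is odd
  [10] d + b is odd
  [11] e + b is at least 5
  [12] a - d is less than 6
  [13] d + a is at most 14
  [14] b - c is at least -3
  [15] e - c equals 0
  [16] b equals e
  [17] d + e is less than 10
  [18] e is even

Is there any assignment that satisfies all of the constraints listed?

One satisfying assignment is a = 8, b = 4, c = 4, d = 3, e = 4.
For the less obvious constraints — constraint 4: e - d = 1; constraint 6: c + b = 8; constraint 11: e + b = 8 — and the others hold by inspection.

Satisfiable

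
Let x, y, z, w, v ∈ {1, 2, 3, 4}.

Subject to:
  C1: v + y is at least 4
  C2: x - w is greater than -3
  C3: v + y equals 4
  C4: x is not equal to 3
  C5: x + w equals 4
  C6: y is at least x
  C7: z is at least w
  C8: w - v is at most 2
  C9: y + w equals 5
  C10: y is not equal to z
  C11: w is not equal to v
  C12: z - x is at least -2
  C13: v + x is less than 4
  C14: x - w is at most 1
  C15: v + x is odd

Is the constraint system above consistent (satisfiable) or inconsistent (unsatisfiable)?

Satisfiable

One satisfying assignment is x = 2, y = 3, z = 2, w = 2, v = 1.
For the less obvious constraints — constraint 1: v + y = 4; constraint 2: x - w = 0 — and the others hold by inspection.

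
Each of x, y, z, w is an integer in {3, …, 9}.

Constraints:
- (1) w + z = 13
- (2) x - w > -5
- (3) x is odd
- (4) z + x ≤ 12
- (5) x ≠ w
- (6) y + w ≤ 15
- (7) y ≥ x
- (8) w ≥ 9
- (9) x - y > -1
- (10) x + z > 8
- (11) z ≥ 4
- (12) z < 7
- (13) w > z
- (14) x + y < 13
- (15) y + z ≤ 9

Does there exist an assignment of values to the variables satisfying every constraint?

Try x = 5, y = 5, z = 4, w = 9.
Check constraint 1: w + z = 13; constraint 2: x - w = -4; constraint 4: z + x = 9. The remaining constraints are straightforward to verify.

Satisfiable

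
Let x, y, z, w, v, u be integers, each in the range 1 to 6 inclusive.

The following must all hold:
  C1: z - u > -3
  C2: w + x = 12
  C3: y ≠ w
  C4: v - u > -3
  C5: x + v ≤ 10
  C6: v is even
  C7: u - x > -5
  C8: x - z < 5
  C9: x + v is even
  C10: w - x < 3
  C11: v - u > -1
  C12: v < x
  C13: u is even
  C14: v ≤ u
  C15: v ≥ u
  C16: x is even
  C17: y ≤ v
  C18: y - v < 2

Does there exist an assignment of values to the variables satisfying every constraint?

Satisfiable

Try x = 6, y = 1, z = 2, w = 6, v = 2, u = 2.
Check constraint 1: z - u = 0; constraint 2: w + x = 12. The remaining constraints are straightforward to verify.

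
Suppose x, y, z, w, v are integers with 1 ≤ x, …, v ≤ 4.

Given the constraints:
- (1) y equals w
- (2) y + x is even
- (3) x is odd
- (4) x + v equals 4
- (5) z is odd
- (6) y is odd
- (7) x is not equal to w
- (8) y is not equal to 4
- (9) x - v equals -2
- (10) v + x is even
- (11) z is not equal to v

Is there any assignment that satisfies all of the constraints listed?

One satisfying assignment is x = 1, y = 3, z = 1, w = 3, v = 3.
For the less obvious constraints — constraint 4: x + v = 4; constraint 9: x - v = -2 — and the others hold by inspection.

Satisfiable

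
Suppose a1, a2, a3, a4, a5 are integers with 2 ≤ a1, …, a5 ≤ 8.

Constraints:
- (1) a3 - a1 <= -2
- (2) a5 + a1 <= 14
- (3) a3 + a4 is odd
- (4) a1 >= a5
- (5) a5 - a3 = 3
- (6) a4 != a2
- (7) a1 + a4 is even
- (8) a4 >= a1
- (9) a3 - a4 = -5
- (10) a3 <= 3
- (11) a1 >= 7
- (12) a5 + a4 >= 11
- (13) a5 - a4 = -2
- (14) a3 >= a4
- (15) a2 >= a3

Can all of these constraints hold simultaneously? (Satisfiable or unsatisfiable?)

Unsatisfiable

From constraints 8 and 11: a4 ≥ a1 and a1 ≥ 7, so a4 ≥ 7. From constraints 10 and 14: a4 ≤ a3 and a3 ≤ 3, so a4 ≤ 3. But 3 < 7, so no value of a4 works.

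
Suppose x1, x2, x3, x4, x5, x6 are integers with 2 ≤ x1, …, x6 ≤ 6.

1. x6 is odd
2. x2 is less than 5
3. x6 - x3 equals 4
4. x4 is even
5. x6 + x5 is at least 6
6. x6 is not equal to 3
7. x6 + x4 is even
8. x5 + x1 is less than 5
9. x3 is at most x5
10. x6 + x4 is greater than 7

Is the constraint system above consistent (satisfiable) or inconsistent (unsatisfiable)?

Unsatisfiable

Constraint 1 makes x6 odd and constraint 4 makes x4 even, so x6 + x4 must be odd. Constraint 7 says x6 + x4 is even — contradiction.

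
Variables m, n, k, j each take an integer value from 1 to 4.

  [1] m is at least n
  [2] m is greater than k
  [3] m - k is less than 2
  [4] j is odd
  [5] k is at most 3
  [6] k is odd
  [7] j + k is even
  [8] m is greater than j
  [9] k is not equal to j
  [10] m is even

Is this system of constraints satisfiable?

Try m = 4, n = 4, k = 3, j = 1.
Check constraint 3: m - k = 1; constraint 4: j = 1 is odd; constraint 6: k = 3 is odd. The remaining constraints are straightforward to verify.

Satisfiable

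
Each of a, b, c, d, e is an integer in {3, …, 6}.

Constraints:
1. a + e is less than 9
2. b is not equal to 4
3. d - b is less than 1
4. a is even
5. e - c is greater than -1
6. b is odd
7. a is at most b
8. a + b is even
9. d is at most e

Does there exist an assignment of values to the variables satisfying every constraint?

Constraint 4 makes a even and constraint 6 makes b odd, so a + b must be odd. Constraint 8 says a + b is even — contradiction.

Unsatisfiable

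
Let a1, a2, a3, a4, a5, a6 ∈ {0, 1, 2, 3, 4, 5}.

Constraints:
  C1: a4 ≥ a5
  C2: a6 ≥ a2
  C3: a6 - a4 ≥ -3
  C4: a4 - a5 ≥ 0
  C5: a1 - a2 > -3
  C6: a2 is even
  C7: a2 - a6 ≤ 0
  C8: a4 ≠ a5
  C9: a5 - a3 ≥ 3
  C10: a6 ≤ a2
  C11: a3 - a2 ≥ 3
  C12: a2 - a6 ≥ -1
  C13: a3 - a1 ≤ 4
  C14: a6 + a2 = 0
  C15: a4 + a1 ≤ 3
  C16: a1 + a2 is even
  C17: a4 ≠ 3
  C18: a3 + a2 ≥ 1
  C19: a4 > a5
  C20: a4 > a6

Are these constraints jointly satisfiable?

Constraints 3, 4, 9, 11, and 12 give a2 − a6 ≥ -1, a6 − a4 ≥ -3, a4 − a5 ≥ 0, a5 − a3 ≥ 3, a3 − a2 ≥ 3.
Adding all 5 inequalities: the left sides telescope to 0, and the right sides sum to (-1) + (-3) + 0 + 3 + 3 = 2. So 0 ≥ 2, which is false.

Unsatisfiable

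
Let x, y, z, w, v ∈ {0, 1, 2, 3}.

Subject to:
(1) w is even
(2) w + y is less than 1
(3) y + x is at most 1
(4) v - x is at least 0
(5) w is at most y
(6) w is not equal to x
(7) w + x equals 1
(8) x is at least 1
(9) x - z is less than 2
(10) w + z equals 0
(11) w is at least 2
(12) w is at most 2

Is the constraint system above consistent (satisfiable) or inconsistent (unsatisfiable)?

Unsatisfiable

From constraints 5 and 11: y ≥ w ≥ 2. From constraint 8: x ≥ 1. Hence y + x ≥ 3. But constraint 3 requires y + x ≤ 1, and 1 < 3. Contradiction.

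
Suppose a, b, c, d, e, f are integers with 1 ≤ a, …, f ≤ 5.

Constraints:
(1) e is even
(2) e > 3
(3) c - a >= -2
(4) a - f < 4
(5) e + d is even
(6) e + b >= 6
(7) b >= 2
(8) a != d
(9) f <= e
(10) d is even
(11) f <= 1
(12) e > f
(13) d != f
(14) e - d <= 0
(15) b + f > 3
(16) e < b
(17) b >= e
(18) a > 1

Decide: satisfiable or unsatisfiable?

Try a = 2, b = 5, c = 2, d = 4, e = 4, f = 1.
Check constraint 3: c - a = 0; constraint 4: a - f = 1; constraint 6: e + b = 9. The remaining constraints are straightforward to verify.

Satisfiable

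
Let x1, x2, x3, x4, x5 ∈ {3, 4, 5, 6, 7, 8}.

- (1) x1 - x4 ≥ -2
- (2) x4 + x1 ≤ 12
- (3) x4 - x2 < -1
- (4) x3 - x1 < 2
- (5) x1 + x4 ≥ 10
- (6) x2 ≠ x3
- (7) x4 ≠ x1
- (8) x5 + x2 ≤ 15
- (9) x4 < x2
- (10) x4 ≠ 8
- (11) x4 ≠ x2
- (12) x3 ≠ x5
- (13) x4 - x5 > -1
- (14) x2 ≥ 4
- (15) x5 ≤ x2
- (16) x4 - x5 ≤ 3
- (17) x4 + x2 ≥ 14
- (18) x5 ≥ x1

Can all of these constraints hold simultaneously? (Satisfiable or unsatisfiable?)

Satisfiable

Try x1 = 4, x2 = 8, x3 = 5, x4 = 6, x5 = 6.
Check constraint 1: x1 - x4 = -2; constraint 2: x4 + x1 = 10. The remaining constraints are straightforward to verify.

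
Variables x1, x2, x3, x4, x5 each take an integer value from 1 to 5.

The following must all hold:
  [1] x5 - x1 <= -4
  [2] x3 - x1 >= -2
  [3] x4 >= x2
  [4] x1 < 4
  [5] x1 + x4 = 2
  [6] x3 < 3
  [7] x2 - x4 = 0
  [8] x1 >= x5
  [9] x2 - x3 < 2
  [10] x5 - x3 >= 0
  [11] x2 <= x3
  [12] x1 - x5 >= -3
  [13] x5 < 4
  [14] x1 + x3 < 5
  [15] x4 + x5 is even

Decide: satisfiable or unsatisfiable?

Unsatisfiable

Constraints 1, 2, and 10 give x5 − x3 ≥ 0, x3 − x1 ≥ -2, x1 − x5 ≥ 4.
Adding all 3 inequalities: the left sides telescope to 0, and the right sides sum to 0 + (-2) + 4 = 2. So 0 ≥ 2, which is false.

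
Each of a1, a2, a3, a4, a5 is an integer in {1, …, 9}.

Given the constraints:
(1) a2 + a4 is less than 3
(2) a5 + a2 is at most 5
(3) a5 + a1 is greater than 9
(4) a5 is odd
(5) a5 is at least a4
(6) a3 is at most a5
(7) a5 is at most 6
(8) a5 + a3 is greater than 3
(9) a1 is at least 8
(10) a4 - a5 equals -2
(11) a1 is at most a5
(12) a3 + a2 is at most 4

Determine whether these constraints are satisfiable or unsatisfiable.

Unsatisfiable

From constraint 9: a1 ≥ 8. From constraints 7 and 11: a1 ≤ a5 and a5 ≤ 6, so a1 ≤ 6. But 6 < 8, so no value of a1 works.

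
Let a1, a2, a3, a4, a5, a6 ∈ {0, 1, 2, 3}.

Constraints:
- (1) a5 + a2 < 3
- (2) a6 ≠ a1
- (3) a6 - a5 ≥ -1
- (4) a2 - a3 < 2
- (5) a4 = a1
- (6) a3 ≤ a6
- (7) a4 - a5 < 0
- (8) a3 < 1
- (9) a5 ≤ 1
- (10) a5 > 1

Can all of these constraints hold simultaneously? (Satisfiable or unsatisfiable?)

From constraint 10: a5 ≥ 2. From constraint 9: a5 ≤ 1. But 1 < 2, so no value of a5 works.

Unsatisfiable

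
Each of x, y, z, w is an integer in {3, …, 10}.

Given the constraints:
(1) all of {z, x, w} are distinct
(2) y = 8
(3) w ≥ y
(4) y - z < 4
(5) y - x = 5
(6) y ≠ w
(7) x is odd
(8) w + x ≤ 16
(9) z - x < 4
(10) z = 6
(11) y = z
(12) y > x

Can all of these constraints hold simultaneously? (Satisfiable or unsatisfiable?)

Unsatisfiable

Constraint 2 fixes y = 8 and constraint 10 fixes z = 6, but constraint 11 requires y = z. Since 8 ≠ 6, contradiction.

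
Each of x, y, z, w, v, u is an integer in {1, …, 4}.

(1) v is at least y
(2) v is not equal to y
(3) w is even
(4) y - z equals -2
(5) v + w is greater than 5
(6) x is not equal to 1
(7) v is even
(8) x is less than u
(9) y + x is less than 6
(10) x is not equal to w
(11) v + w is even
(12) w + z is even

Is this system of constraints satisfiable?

The assignment x = 2, y = 2, z = 4, w = 4, v = 4, u = 3 works:
  constraint 4 holds since y - z = -2.
  constraint 5 holds since v + w = 8.
The rest check out directly.

Satisfiable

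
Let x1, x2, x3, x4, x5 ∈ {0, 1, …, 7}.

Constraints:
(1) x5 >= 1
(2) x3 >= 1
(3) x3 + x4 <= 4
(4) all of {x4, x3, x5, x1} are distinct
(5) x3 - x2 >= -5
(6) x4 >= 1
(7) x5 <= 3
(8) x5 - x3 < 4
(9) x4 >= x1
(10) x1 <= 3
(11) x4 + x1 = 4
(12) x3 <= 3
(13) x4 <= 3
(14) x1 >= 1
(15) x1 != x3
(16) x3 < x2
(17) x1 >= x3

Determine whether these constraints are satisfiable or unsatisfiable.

Unsatisfiable

Constraints 1, 2, 6, 7, 10, 12, 13, and 14 confine each of x4, x3, x5, x1 to the 3 values {1, …, 3}.
Constraint 4 requires all 4 of them to be distinct, but only 3 values are available — impossible by the pigeonhole principle.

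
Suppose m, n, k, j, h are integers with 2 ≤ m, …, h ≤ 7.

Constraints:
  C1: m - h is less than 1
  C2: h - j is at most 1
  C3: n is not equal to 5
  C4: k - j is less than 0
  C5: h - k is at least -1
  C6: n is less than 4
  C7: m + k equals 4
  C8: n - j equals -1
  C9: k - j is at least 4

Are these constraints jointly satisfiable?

Unsatisfiable

Constraints 2, 5, and 9 give j − h ≥ -1, h − k ≥ -1, k − j ≥ 4.
Adding all 3 inequalities: the left sides telescope to 0, and the right sides sum to (-1) + (-1) + 4 = 2. So 0 ≥ 2, which is false.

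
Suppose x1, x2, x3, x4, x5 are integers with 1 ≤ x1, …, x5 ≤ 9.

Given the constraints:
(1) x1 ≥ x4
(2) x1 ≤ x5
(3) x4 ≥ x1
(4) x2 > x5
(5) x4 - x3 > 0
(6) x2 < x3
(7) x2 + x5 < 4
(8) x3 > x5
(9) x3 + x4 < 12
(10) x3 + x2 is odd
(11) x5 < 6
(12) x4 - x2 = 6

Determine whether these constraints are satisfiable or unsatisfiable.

Constraints 1, 2, 4, 5, and 6 give x3 < x4, x4 ≤ x1, x1 ≤ x5, x5 < x2, x2 < x3. Chaining: x3 < x4 ≤ x1 ≤ x5 < x2 < x3, which forces x3 < x3 — impossible.

Unsatisfiable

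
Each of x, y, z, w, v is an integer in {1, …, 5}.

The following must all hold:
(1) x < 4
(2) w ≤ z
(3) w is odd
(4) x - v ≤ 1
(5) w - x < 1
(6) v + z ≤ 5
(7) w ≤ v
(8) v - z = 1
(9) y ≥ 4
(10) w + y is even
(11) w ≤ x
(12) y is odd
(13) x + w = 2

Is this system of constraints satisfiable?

Try x = 1, y = 5, z = 2, w = 1, v = 3.
Check constraint 4: x - v = -2; constraint 5: w - x = 0. The remaining constraints are straightforward to verify.

Satisfiable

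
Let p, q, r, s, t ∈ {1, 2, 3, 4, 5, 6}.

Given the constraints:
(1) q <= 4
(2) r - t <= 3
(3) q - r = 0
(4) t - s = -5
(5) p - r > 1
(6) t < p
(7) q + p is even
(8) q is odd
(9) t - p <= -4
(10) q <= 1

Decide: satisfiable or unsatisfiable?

Satisfiable

Try p = 5, q = 1, r = 1, s = 6, t = 1.
Check constraint 2: r - t = 0; constraint 3: q - r = 0. The remaining constraints are straightforward to verify.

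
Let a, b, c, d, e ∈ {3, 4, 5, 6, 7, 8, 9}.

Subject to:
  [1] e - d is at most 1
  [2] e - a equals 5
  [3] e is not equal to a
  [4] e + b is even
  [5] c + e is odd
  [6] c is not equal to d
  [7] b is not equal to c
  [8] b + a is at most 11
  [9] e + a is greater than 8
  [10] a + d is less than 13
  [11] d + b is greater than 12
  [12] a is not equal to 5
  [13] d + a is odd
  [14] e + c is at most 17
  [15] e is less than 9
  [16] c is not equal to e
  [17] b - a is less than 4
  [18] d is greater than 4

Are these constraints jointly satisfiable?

Take a = 3, b = 6, c = 9, d = 8, e = 8. Then constraint 1: e - d = 0; constraint 2: e - a = 5, and every other listed constraint is also met.

Satisfiable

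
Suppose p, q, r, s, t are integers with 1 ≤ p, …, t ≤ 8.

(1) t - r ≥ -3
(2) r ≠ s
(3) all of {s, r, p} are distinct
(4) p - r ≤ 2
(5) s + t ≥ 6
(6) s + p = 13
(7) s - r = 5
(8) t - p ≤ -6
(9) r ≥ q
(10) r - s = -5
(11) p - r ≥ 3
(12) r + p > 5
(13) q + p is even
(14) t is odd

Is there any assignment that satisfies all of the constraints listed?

Unsatisfiable

Constraints 1, 4, and 8 give p − t ≥ 6, t − r ≥ -3, r − p ≥ -2.
Adding all 3 inequalities: the left sides telescope to 0, and the right sides sum to 6 + (-3) + (-2) = 1. So 0 ≥ 1, which is false.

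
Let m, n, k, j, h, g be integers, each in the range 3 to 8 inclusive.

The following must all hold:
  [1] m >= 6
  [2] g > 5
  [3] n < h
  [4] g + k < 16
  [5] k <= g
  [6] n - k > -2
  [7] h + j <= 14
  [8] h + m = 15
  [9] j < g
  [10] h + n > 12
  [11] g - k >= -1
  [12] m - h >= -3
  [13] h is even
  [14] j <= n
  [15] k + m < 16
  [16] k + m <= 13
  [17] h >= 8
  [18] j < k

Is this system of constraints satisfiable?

Try m = 7, n = 7, k = 6, j = 4, h = 8, g = 8.
Check constraint 4: g + k = 14; constraint 6: n - k = 1; constraint 7: h + j = 12. The remaining constraints are straightforward to verify.

Satisfiable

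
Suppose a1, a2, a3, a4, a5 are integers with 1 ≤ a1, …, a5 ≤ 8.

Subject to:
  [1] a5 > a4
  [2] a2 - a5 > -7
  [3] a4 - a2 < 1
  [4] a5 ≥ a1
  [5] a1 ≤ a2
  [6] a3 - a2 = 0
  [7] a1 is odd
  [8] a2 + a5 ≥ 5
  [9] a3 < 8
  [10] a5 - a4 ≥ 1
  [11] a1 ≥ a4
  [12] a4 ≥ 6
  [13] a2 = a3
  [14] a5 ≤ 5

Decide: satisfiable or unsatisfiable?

From constraints 11 and 12: a1 ≥ a4 and a4 ≥ 6, so a1 ≥ 6. From constraints 4 and 14: a1 ≤ a5 and a5 ≤ 5, so a1 ≤ 5. But 5 < 6, so no value of a1 works.

Unsatisfiable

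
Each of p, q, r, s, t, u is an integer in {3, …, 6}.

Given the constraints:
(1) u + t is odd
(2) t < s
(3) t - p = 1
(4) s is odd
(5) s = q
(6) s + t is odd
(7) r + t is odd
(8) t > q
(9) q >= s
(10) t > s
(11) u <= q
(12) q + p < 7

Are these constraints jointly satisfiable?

Constraints 2, 8, and 9 give q < t, t < s, s ≤ q. Chaining: q < t < s ≤ q, which forces q < q — impossible.

Unsatisfiable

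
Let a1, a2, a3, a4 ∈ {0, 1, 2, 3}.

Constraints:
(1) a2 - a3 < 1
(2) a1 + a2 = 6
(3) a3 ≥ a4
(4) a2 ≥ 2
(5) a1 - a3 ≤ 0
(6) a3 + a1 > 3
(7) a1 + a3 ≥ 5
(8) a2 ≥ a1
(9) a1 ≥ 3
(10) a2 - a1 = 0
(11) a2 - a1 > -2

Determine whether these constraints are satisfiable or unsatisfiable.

Try a1 = 3, a2 = 3, a3 = 3, a4 = 3.
Check constraint 1: a2 - a3 = 0; constraint 2: a1 + a2 = 6. The remaining constraints are straightforward to verify.

Satisfiable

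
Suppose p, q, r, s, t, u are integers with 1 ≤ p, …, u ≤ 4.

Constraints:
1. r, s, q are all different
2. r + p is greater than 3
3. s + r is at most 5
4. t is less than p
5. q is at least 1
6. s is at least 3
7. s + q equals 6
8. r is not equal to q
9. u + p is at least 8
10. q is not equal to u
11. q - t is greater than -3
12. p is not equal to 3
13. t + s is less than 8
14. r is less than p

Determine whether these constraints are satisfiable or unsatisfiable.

One satisfying assignment is p = 4, q = 2, r = 1, s = 4, t = 2, u = 4.
For the less obvious constraints — constraint 2: r + p = 5; constraint 3: s + r = 5 — and the others hold by inspection.

Satisfiable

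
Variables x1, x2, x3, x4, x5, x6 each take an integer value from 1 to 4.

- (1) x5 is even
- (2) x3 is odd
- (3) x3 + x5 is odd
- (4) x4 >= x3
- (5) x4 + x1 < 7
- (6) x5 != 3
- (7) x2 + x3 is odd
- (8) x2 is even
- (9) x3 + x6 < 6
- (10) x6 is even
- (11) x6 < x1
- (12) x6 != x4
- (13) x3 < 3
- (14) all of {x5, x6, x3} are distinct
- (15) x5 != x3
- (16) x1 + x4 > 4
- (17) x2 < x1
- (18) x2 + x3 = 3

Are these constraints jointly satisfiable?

Satisfiable

Setting (x1, x2, x3, x4, x5, x6) = (3, 2, 1, 3, 4, 2) satisfies everything: constraint 5: x4 + x1 = 6; constraint 9: x3 + x6 = 3; constraint 16: x1 + x4 = 6, and the others follow.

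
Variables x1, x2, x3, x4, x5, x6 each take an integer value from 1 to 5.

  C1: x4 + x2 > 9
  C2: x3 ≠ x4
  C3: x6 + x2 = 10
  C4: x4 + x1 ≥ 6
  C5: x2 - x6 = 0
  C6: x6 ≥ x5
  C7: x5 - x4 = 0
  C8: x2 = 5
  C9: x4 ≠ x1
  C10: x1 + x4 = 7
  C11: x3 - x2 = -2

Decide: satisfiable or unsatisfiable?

Setting (x1, x2, x3, x4, x5, x6) = (2, 5, 3, 5, 5, 5) satisfies everything: constraint 1: x4 + x2 = 10; constraint 3: x6 + x2 = 10, and the others follow.

Satisfiable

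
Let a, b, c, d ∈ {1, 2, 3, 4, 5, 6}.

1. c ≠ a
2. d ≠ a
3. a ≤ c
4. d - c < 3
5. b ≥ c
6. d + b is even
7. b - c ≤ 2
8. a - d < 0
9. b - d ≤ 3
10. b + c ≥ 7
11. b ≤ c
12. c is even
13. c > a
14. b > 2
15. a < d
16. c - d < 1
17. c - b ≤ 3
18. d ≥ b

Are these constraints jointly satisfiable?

Satisfiable

Try a = 3, b = 4, c = 4, d = 4.
Check constraint 4: d - c = 0; constraint 7: b - c = 0; constraint 8: a - d = -1. The remaining constraints are straightforward to verify.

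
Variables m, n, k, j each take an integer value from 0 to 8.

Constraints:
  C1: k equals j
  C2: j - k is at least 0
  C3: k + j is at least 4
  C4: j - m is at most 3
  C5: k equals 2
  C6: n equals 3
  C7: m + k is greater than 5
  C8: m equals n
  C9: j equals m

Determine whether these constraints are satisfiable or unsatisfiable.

Unsatisfiable

Constraint 5 fixes k = 2 and constraint 6 fixes n = 3. Constraints 1, 8, and 9 give k = j = m = n, so k = n. But 2 ≠ 3 — contradiction.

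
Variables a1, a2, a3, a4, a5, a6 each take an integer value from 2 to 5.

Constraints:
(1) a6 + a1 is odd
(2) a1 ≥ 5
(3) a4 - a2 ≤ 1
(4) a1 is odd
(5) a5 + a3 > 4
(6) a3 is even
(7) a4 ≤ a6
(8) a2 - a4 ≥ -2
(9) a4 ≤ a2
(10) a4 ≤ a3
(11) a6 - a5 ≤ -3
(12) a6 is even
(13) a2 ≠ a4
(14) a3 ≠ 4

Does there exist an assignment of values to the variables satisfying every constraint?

Take a1 = 5, a2 = 3, a3 = 2, a4 = 2, a5 = 5, a6 = 2. Then constraint 3: a4 - a2 = -1; constraint 5: a5 + a3 = 7; constraint 8: a2 - a4 = 1, and every other listed constraint is also met.

Satisfiable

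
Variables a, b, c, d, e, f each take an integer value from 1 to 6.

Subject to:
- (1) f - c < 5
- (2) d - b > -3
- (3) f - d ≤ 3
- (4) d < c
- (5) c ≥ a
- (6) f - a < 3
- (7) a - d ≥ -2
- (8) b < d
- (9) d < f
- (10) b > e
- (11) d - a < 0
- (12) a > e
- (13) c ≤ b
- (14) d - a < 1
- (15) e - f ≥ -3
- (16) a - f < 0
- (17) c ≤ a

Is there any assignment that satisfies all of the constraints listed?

Constraints 5, 8, 11, and 13 give a ≤ c, c ≤ b, b < d, d < a. Chaining: a ≤ c ≤ b < d < a, which forces a < a — impossible.

Unsatisfiable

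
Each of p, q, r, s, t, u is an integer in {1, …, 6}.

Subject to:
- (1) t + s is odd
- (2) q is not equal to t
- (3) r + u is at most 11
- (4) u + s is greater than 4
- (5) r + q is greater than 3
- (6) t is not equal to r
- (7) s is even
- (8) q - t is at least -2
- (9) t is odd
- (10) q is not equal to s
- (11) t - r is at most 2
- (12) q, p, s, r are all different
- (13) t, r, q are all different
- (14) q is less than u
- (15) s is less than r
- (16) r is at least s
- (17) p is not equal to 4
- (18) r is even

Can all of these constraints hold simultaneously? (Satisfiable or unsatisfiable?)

Satisfiable

Take p = 3, q = 1, r = 4, s = 2, t = 3, u = 5. Then constraint 3: r + u = 9; constraint 4: u + s = 7, and every other listed constraint is also met.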